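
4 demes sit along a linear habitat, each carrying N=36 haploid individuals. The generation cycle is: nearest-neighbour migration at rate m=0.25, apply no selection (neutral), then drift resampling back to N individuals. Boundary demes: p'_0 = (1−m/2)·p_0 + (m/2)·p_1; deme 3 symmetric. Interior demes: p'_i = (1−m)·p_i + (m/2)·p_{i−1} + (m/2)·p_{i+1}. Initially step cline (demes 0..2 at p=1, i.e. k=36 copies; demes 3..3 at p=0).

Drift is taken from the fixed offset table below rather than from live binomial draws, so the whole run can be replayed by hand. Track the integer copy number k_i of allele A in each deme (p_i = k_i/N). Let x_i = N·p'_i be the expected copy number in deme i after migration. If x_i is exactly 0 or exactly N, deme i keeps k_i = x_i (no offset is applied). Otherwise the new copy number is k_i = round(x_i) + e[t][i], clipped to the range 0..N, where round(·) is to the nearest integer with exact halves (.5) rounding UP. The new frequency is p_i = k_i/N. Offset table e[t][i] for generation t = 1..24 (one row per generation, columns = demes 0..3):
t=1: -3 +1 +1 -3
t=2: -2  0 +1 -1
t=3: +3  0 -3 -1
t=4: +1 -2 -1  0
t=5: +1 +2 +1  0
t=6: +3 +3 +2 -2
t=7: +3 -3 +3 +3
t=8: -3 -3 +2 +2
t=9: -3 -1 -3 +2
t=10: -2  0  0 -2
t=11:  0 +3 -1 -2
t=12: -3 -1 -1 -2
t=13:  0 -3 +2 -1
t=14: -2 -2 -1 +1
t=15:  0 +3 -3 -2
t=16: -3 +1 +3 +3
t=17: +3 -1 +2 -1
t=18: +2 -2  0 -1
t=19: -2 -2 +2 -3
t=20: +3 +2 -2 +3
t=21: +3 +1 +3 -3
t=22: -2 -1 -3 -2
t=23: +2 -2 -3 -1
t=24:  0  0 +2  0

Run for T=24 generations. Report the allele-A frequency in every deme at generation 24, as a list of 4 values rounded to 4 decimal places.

t=0: k=[36 36 36 0]
t=1: x=[36.0000 36.0000 31.5000 4.5000] k=[36 36 33 2]
t=2: x=[36.0000 35.6250 29.5000 5.8750] k=[36 36 31 5]
t=3: x=[36.0000 35.3750 28.3750 8.2500] k=[36 35 25 7]
t=4: x=[35.8750 33.8750 24.0000 9.2500] k=[36 32 23 9]
t=5: x=[35.5000 31.3750 22.3750 10.7500] k=[36 33 23 11]
t=6: x=[35.6250 32.1250 22.7500 12.5000] k=[36 35 25 11]
t=7: x=[35.8750 33.8750 24.5000 12.7500] k=[36 31 28 16]
t=8: x=[35.3750 31.2500 26.8750 17.5000] k=[32 28 29 20]
t=9: x=[31.5000 28.6250 27.7500 21.1250] k=[29 28 25 23]
t=10: x=[28.8750 27.7500 25.1250 23.2500] k=[27 28 25 21]
t=11: x=[27.1250 27.5000 24.8750 21.5000] k=[27 31 24 20]
t=12: x=[27.5000 29.6250 24.3750 20.5000] k=[25 29 23 19]
t=13: x=[25.5000 27.7500 23.2500 19.5000] k=[26 25 25 19]
t=14: x=[25.8750 25.1250 24.2500 19.7500] k=[24 23 23 21]
t=15: x=[23.8750 23.1250 22.7500 21.2500] k=[24 26 20 19]
t=16: x=[24.2500 25.0000 20.6250 19.1250] k=[21 26 24 22]
t=17: x=[21.6250 25.1250 24.0000 22.2500] k=[25 24 26 21]
t=18: x=[24.8750 24.3750 25.1250 21.6250] k=[27 22 25 21]
t=19: x=[26.3750 23.0000 24.1250 21.5000] k=[24 21 26 19]
t=20: x=[23.6250 22.0000 24.5000 19.8750] k=[27 24 23 23]
t=21: x=[26.6250 24.2500 23.1250 23.0000] k=[30 25 26 20]
t=22: x=[29.3750 25.7500 25.1250 20.7500] k=[27 25 22 19]
t=23: x=[26.7500 24.8750 22.0000 19.3750] k=[29 23 19 18]
t=24: x=[28.2500 23.2500 19.3750 18.1250] k=[28 23 21 18]

[0.7778, 0.6389, 0.5833, 0.5000]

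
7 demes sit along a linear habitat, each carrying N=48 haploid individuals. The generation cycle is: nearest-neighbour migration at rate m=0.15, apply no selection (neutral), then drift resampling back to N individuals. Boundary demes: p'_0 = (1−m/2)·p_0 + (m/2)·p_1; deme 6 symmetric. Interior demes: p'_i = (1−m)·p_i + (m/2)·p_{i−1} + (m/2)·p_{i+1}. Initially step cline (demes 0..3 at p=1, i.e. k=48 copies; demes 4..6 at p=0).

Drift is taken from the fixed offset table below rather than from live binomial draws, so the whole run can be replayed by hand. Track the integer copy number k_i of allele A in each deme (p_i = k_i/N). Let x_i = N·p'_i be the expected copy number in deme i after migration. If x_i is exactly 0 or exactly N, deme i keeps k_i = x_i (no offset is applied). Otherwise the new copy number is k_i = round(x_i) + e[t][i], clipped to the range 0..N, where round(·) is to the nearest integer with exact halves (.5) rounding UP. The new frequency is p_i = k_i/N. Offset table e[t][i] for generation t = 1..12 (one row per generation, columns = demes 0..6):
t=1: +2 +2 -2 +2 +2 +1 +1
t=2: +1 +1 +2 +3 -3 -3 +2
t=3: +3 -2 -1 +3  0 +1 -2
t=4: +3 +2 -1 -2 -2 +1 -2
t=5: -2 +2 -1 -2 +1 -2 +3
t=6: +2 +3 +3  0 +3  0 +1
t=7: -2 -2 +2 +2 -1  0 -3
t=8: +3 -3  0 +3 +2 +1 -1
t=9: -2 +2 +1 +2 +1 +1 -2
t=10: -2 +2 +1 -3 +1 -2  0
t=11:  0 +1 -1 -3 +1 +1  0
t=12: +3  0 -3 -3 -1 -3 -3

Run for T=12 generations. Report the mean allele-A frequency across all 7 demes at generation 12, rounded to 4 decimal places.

t=0: k=[48 48 48 48 0 0 0]
t=1: x=[48.0000 48.0000 48.0000 44.4000 3.6000 0.0000 0.0000] k=[48 48 48 46 6 0 0]
t=2: x=[48.0000 48.0000 47.8500 43.1500 8.5500 0.4500 0.0000] k=[48 48 48 46 6 0 0]
t=3: x=[48.0000 48.0000 47.8500 43.1500 8.5500 0.4500 0.0000] k=[48 48 47 46 9 1 0]
t=4: x=[48.0000 47.9250 47.0000 43.3000 11.1750 1.5250 0.0750] k=[48 48 46 41 9 3 0]
t=5: x=[48.0000 47.8500 45.7750 38.9750 10.9500 3.2250 0.2250] k=[48 48 45 37 12 1 3]
t=6: x=[48.0000 47.7750 44.6250 35.7250 13.0500 1.9750 2.8500] k=[48 48 48 36 16 2 4]
t=7: x=[48.0000 48.0000 47.1000 35.4000 16.4500 3.2000 3.8500] k=[48 48 48 37 15 3 1]
t=8: x=[48.0000 48.0000 47.1750 36.1750 15.7500 3.7500 1.1500] k=[48 48 47 39 18 5 0]
t=9: x=[48.0000 47.9250 46.4750 38.0250 18.6000 5.6000 0.3750] k=[48 48 47 40 20 7 0]
t=10: x=[48.0000 47.9250 46.5500 39.0250 20.5250 7.4500 0.5250] k=[48 48 48 36 22 5 1]
t=11: x=[48.0000 48.0000 47.1000 35.8500 21.7750 5.9750 1.3000] k=[48 48 46 33 23 7 1]
t=12: x=[48.0000 47.8500 45.1750 33.2250 22.5500 7.7500 1.4500] k=[48 48 42 30 22 5 0]

0.5804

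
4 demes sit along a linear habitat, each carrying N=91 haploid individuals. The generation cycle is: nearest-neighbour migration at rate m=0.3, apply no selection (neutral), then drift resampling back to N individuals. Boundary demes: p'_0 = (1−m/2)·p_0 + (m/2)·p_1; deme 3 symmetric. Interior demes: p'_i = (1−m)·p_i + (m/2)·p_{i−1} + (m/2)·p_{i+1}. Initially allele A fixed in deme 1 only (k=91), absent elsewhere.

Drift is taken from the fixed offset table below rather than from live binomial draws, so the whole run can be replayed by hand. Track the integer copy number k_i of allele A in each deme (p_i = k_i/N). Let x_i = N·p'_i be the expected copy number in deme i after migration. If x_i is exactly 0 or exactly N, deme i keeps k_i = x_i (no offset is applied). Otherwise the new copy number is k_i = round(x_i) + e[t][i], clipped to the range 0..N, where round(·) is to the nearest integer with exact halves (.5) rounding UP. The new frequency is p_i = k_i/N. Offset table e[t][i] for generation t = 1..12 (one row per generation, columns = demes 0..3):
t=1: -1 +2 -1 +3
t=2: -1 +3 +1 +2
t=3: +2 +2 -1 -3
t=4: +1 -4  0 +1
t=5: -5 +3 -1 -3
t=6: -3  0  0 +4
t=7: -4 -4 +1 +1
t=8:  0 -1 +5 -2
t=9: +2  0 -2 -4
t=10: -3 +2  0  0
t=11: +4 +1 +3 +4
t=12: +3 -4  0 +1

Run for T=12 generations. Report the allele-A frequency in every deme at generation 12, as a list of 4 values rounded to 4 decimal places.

[0.3187, 0.2308, 0.2527, 0.2198]

t=0: k=[0 91 0 0]
t=1: x=[13.6500 63.7000 13.6500 0.0000] k=[13 66 13 0]
t=2: x=[20.9500 50.1000 19.0000 1.9500] k=[20 53 20 4]
t=3: x=[24.9500 43.1000 22.5500 6.4000] k=[27 45 22 3]
t=4: x=[29.7000 38.8500 22.6000 5.8500] k=[31 35 23 7]
t=5: x=[31.6000 32.6000 22.4000 9.4000] k=[27 36 21 6]
t=6: x=[28.3500 32.4000 21.0000 8.2500] k=[25 32 21 12]
t=7: x=[26.0500 29.3000 21.3000 13.3500] k=[22 25 22 14]
t=8: x=[22.4500 24.1000 21.2500 15.2000] k=[22 23 26 13]
t=9: x=[22.1500 23.3000 23.6000 14.9500] k=[24 23 22 11]
t=10: x=[23.8500 23.0000 20.5000 12.6500] k=[21 25 21 13]
t=11: x=[21.6000 23.8000 20.4000 14.2000] k=[26 25 23 18]
t=12: x=[25.8500 24.8500 22.5500 18.7500] k=[29 21 23 20]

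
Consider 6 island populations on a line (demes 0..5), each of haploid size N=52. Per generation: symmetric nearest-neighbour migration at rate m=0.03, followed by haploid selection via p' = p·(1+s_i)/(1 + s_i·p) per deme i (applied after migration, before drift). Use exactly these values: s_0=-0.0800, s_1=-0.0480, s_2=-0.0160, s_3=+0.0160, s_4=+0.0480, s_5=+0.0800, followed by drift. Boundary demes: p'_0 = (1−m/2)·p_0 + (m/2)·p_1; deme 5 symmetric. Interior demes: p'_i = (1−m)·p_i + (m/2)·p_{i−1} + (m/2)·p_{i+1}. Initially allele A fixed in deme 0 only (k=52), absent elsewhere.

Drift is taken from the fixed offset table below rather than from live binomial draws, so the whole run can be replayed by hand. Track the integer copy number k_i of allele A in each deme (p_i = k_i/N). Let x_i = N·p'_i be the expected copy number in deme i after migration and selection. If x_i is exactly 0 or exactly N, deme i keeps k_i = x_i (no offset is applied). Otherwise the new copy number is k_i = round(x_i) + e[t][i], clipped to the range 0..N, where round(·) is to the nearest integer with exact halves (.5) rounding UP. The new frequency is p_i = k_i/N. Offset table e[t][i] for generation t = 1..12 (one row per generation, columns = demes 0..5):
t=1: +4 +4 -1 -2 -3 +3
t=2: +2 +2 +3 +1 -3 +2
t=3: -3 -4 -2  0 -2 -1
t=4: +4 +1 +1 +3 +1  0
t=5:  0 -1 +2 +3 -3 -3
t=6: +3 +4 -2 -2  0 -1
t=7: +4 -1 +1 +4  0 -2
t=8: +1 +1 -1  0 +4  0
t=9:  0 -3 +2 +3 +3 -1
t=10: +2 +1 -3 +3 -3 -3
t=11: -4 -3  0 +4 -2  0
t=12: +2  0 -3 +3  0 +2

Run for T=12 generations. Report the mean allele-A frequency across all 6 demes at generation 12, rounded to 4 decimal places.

0.2436

t=0: k=[52 0 0 0 0 0]
t=1: x=[51.1533 0.7431 0.0000 0.0000 0.0000 0.0000] k=[52 5 0 0 0 0]
t=2: x=[51.2346 5.3878 0.0738 0.0000 0.0000 0.0000] k=[52 7 3 0 0 0]
t=3: x=[51.2671 7.3008 2.9695 0.0457 0.0000 0.0000] k=[48 3 1 0 0 0]
t=4: x=[46.9579 3.4818 0.9991 0.0152 0.0000 0.0000] k=[51 4 2 3 0 0]
t=5: x=[50.1520 4.4699 2.0135 2.9843 0.0472 0.0000] k=[50 3 4 6 0 0]
t=6: x=[49.0730 3.5536 3.9556 5.9633 0.0943 0.0000] k=[52 8 2 4 0 0]
t=7: x=[51.2834 8.2237 2.0874 3.9678 0.0629 0.0000] k=[52 7 3 8 0 0]
t=8: x=[51.2671 7.3008 3.0878 7.9109 0.1257 0.0000] k=[52 8 2 8 4 0]
t=9: x=[51.2834 8.2237 2.1466 7.9564 4.1766 0.0648] k=[51 5 4 11 7 0]
t=10: x=[50.1682 5.4311 4.0592 10.9718 7.2423 0.1134] k=[52 6 1 14 4 0]
t=11: x=[51.2509 6.3362 1.2502 13.8154 4.2702 0.0648] k=[47 3 1 18 2 0]
t=12: x=[45.9055 3.4674 1.2649 17.6898 2.3114 0.0324] k=[48 3 0 21 2 2]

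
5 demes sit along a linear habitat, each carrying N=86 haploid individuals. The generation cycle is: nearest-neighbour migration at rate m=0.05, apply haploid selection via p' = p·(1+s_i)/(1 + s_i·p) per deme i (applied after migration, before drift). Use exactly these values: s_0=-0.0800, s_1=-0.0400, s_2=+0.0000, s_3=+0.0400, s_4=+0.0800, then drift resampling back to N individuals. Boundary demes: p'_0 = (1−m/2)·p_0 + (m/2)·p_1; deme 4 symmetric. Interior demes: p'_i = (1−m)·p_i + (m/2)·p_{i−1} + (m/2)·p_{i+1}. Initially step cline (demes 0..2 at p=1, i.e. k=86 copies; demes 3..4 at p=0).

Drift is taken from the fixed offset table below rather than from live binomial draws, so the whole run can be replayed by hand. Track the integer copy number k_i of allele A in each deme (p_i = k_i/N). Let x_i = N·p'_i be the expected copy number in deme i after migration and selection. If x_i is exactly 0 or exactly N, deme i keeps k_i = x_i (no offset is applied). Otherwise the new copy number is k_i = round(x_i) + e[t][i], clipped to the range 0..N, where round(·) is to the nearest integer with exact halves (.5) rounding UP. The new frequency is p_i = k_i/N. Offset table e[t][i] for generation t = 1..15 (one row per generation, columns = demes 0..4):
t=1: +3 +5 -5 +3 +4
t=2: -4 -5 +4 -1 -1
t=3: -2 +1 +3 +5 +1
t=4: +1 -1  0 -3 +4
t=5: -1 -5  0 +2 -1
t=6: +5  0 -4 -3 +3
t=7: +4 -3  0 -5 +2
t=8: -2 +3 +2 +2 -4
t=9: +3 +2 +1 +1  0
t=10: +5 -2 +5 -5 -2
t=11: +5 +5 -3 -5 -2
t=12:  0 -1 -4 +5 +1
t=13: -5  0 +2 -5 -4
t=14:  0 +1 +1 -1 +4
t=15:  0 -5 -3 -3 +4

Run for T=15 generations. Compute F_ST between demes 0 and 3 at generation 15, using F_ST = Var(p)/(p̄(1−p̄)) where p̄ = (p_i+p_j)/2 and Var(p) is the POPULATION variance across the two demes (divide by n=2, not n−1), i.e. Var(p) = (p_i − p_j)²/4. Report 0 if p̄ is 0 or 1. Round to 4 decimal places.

0.5648

t=0: k=[86 86 86 0 0]
t=1: x=[86.0000 86.0000 83.8500 2.2338 0.0000] k=[86 86 79 5 0]
t=2: x=[86.0000 85.8177 77.3250 6.9722 0.1350] k=[86 81 81 6 0]
t=3: x=[85.8641 80.9338 79.1250 8.0052 0.1620] k=[84 82 82 13 1]
t=4: x=[83.7763 81.8933 80.2750 14.9020 1.4023] k=[85 81 80 12 5]
t=5: x=[84.8057 80.8820 78.3250 13.9781 5.5622] k=[84 76 78 16 5]
t=6: x=[83.6140 75.8915 76.4000 17.8228 5.6692] k=[86 76 72 15 9]
t=7: x=[85.7283 75.7883 70.6750 16.7988 9.7986] k=[86 73 71 12 12]
t=8: x=[85.6469 72.8260 69.5750 13.9267 12.8169] k=[84 76 72 16 9]
t=9: x=[83.6140 75.7367 70.7000 17.7716 9.8251] k=[86 78 72 19 10]
t=10: x=[85.7827 77.7505 70.8250 20.7104 10.9390] k=[86 76 76 16 9]
t=11: x=[85.7283 75.8915 74.5000 17.8740 9.8251] k=[86 81 72 13 8]
t=12: x=[85.8641 80.7006 70.7500 14.8251 8.7092] k=[86 80 67 20 10]
t=13: x=[85.8370 79.5869 66.1500 21.5522 10.9654] k=[81 80 68 17 7]
t=14: x=[80.5657 79.4834 67.0250 18.5901 7.7775] k=[81 80 68 18 12]
t=15: x=[80.5657 79.4834 67.0500 19.6891 12.9753] k=[81 74 64 17 17]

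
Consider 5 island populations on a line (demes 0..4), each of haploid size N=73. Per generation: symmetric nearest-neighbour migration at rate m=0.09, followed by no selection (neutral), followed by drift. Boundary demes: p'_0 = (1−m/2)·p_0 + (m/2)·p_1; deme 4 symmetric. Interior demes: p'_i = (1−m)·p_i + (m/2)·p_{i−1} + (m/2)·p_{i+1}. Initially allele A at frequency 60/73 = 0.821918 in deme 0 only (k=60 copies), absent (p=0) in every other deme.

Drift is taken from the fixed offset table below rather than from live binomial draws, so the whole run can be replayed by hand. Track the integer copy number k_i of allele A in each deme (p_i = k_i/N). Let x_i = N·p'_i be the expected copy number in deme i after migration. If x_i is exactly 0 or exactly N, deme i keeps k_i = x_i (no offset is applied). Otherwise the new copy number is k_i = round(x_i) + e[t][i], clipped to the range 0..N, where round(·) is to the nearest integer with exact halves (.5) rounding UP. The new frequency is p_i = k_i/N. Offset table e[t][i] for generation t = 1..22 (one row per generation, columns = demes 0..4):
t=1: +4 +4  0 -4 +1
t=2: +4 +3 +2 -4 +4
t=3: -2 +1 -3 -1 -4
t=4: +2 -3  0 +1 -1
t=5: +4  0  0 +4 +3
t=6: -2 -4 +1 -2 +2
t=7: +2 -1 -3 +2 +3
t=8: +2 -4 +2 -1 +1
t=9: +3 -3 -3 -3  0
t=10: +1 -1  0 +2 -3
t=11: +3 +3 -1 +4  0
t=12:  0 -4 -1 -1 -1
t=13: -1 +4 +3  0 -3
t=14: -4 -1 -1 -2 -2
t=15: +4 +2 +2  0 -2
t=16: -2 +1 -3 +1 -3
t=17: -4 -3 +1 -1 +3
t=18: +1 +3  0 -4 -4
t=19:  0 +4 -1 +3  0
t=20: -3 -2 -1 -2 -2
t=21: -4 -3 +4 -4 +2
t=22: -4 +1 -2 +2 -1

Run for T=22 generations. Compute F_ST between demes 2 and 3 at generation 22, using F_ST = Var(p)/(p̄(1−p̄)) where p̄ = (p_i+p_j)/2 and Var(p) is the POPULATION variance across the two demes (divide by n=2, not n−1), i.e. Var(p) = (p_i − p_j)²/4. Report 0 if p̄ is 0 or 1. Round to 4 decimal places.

t=0: k=[60 0 0 0 0]
t=1: x=[57.3000 2.7000 0.0000 0.0000 0.0000] k=[61 7 0 0 0]
t=2: x=[58.5700 9.1150 0.3150 0.0000 0.0000] k=[63 12 2 0 0]
t=3: x=[60.7050 13.8450 2.3600 0.0900 0.0000] k=[59 15 0 0 0]
t=4: x=[57.0200 16.3050 0.6750 0.0000 0.0000] k=[59 13 1 0 0]
t=5: x=[56.9300 14.5300 1.4950 0.0450 0.0000] k=[61 15 1 4 0]
t=6: x=[58.9300 16.4400 1.7650 3.6850 0.1800] k=[57 12 3 2 2]
t=7: x=[54.9750 13.6200 3.3600 2.0450 2.0000] k=[57 13 0 4 5]
t=8: x=[55.0200 14.3950 0.7650 3.8650 4.9550] k=[57 10 3 3 6]
t=9: x=[54.8850 11.8000 3.3150 3.1350 5.8650] k=[58 9 0 0 6]
t=10: x=[55.7950 10.8000 0.4050 0.2700 5.7300] k=[57 10 0 2 3]
t=11: x=[54.8850 11.6650 0.5400 1.9550 2.9550] k=[58 15 0 6 3]
t=12: x=[56.0650 16.2600 0.9450 5.5950 3.1350] k=[56 12 0 5 2]
t=13: x=[54.0200 13.4400 0.7650 4.6400 2.1350] k=[53 17 4 5 0]
t=14: x=[51.3800 18.0350 4.6300 4.7300 0.2250] k=[47 17 4 3 0]
t=15: x=[45.6500 17.7650 4.5400 2.9100 0.1350] k=[50 20 7 3 0]
t=16: x=[48.6500 20.7650 7.4050 3.0450 0.1350] k=[47 22 4 4 0]
t=17: x=[45.8750 22.3150 4.8100 3.8200 0.1800] k=[42 19 6 3 3]
t=18: x=[40.9650 19.4500 6.4500 3.1350 3.0000] k=[42 22 6 0 0]
t=19: x=[41.1000 22.1800 6.4500 0.2700 0.0000] k=[41 26 5 3 0]
t=20: x=[40.3250 25.7300 5.8550 2.9550 0.1350] k=[37 24 5 1 0]
t=21: x=[36.4150 23.7300 5.6750 1.1350 0.0450] k=[32 21 10 0 2]
t=22: x=[31.5050 21.0000 10.0450 0.5400 1.9100] k=[28 22 8 3 1]

0.0168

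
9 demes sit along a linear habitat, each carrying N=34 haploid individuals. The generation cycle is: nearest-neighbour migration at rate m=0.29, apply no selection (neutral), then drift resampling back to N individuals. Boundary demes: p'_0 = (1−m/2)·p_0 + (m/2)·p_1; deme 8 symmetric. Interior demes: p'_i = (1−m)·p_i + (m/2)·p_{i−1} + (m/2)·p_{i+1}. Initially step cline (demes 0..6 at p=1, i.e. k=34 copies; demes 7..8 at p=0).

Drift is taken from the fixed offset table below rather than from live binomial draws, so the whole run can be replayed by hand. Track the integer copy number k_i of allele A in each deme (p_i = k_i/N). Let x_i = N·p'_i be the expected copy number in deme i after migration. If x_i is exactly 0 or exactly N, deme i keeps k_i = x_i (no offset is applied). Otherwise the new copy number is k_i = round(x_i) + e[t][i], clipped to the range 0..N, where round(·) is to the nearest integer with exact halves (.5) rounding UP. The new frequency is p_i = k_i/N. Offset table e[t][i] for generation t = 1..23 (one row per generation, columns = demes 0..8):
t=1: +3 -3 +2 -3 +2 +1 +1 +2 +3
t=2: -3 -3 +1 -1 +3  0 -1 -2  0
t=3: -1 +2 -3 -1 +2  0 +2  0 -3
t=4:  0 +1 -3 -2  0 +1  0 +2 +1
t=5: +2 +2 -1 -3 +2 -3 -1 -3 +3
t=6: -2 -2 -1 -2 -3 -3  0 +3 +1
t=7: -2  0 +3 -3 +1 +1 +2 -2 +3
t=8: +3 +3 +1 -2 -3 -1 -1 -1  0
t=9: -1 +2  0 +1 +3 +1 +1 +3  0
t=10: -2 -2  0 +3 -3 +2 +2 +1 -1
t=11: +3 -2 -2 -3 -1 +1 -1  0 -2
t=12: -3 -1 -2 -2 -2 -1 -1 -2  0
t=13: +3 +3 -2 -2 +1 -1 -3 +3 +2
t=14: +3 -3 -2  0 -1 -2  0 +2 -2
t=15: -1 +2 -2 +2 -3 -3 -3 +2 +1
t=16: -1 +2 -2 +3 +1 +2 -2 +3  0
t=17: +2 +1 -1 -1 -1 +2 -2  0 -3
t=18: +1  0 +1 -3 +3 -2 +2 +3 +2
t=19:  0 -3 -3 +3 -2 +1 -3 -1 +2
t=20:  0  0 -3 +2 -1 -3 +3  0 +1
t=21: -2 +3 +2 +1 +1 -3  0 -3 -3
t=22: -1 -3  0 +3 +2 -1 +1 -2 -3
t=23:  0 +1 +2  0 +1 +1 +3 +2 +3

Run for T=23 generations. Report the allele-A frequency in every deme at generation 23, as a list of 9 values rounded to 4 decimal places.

t=0: k=[34 34 34 34 34 34 34 0 0]
t=1: x=[34.0000 34.0000 34.0000 34.0000 34.0000 34.0000 29.0700 4.9300 0.0000] k=[34 34 34 34 34 34 30 7 0]
t=2: x=[34.0000 34.0000 34.0000 34.0000 34.0000 33.4200 27.2450 9.3200 1.0150] k=[34 34 34 34 34 33 26 7 1]
t=3: x=[34.0000 34.0000 34.0000 34.0000 33.8550 32.1300 24.2600 8.8850 1.8700] k=[34 34 34 34 34 32 26 9 0]
t=4: x=[34.0000 34.0000 34.0000 34.0000 33.7100 31.4200 24.4050 10.1600 1.3050] k=[34 34 34 34 34 32 24 12 2]
t=5: x=[34.0000 34.0000 34.0000 34.0000 33.7100 31.1300 23.4200 12.2900 3.4500] k=[34 34 34 34 34 28 22 9 6]
t=6: x=[34.0000 34.0000 34.0000 34.0000 33.1300 28.0000 20.9850 10.4500 6.4350] k=[34 34 34 34 30 25 21 13 7]
t=7: x=[34.0000 34.0000 34.0000 33.4200 29.8550 25.1450 20.4200 13.2900 7.8700] k=[34 34 34 30 31 26 22 11 11]
t=8: x=[34.0000 34.0000 33.4200 30.7250 30.1300 26.1450 20.9850 12.5950 11.0000] k=[34 34 34 29 27 25 20 12 11]
t=9: x=[34.0000 34.0000 33.2750 29.4350 27.0000 24.5650 19.5650 13.0150 11.1450] k=[34 34 33 30 30 26 21 16 11]
t=10: x=[34.0000 33.8550 32.7100 30.4350 29.4200 25.8550 21.0000 16.0000 11.7250] k=[34 32 33 33 26 28 23 17 11]
t=11: x=[33.7100 32.4350 32.8550 31.9850 27.3050 26.9850 22.8550 17.0000 11.8700] k=[34 30 31 29 26 28 22 17 10]
t=12: x=[33.4200 30.7250 30.5650 28.8550 26.7250 26.8400 22.1450 16.7100 11.0150] k=[30 30 29 27 25 26 21 15 11]
t=13: x=[30.0000 29.8550 28.8550 27.0000 25.4350 25.1300 20.8550 15.2900 11.5800] k=[33 33 27 25 26 24 18 18 14]
t=14: x=[33.0000 32.1300 27.5800 25.4350 25.5650 23.4200 18.8700 17.4200 14.5800] k=[34 29 26 25 25 21 19 19 13]
t=15: x=[33.2750 29.2900 26.2900 25.1450 24.4200 21.2900 19.2900 18.1300 13.8700] k=[32 31 24 27 21 18 16 20 15]
t=16: x=[31.8550 30.1300 25.4500 25.6950 21.4350 18.1450 16.8700 18.6950 15.7250] k=[31 32 23 29 22 20 15 22 16]
t=17: x=[31.1450 30.5500 25.1750 27.1150 22.7250 19.5650 16.7400 20.1150 16.8700] k=[33 32 24 26 22 22 15 20 14]
t=18: x=[32.8550 30.9850 25.4500 25.1300 22.5800 20.9850 16.7400 18.4050 14.8700] k=[34 31 26 22 26 19 19 21 17]
t=19: x=[33.5650 30.7100 26.1450 23.1600 24.4050 20.0150 19.2900 20.1300 17.5800] k=[34 28 23 26 22 21 16 19 20]
t=20: x=[33.1300 28.1450 24.1600 24.9850 22.4350 20.4200 17.1600 18.7100 19.8550] k=[33 28 21 27 21 17 20 19 21]
t=21: x=[32.2750 27.7100 22.8850 25.2600 21.2900 18.0150 19.4200 19.4350 20.7100] k=[30 31 25 26 22 15 19 16 18]
t=22: x=[30.1450 29.9850 26.0150 25.2750 21.5650 16.5950 17.9850 16.7250 17.7100] k=[29 27 26 28 24 16 19 15 15]
t=23: x=[28.7100 27.1450 26.4350 27.1300 23.4200 17.5950 17.9850 15.5800 15.0000] k=[29 28 28 27 24 19 21 18 18]

[0.8529, 0.8235, 0.8235, 0.7941, 0.7059, 0.5588, 0.6176, 0.5294, 0.5294]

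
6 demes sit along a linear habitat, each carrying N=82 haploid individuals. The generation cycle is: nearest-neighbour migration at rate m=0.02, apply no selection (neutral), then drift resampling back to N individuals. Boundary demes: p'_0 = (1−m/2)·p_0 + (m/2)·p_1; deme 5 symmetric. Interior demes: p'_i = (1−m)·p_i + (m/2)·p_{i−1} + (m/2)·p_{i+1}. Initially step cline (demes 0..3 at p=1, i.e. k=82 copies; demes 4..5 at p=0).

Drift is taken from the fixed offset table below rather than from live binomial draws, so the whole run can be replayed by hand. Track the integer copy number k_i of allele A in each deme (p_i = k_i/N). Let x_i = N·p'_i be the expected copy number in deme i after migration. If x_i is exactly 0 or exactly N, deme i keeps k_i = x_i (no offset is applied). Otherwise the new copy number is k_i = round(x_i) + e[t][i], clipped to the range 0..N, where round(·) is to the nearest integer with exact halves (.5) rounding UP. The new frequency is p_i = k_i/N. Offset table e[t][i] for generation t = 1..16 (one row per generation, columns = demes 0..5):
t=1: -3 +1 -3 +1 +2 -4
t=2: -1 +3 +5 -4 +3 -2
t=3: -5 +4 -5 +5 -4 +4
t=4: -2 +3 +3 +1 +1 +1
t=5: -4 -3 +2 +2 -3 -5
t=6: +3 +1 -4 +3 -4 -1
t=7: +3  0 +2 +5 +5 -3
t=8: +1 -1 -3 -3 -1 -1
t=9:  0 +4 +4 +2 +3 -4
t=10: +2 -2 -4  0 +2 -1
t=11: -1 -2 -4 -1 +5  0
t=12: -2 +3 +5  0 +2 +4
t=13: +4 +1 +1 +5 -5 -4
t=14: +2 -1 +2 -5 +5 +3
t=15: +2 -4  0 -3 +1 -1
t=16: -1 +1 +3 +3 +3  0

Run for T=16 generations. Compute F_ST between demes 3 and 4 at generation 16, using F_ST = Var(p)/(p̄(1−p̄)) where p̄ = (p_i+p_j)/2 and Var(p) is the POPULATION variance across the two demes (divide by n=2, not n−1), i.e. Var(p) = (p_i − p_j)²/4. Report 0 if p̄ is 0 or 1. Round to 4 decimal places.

0.3600

t=0: k=[82 82 82 82 0 0]
t=1: x=[82.0000 82.0000 82.0000 81.1800 0.8200 0.0000] k=[82 82 82 82 3 0]
t=2: x=[82.0000 82.0000 82.0000 81.2100 3.7600 0.0300] k=[82 82 82 77 7 0]
t=3: x=[82.0000 82.0000 81.9500 76.3500 7.6300 0.0700] k=[82 82 77 81 4 4]
t=4: x=[82.0000 81.9500 77.0900 80.1900 4.7700 4.0000] k=[82 82 80 81 6 5]
t=5: x=[82.0000 81.9800 80.0300 80.2400 6.7400 5.0100] k=[82 79 82 82 4 0]
t=6: x=[81.9700 79.0600 81.9700 81.2200 4.7400 0.0400] k=[82 80 78 82 1 0]
t=7: x=[81.9800 80.0000 78.0600 81.1500 1.8000 0.0100] k=[82 80 80 82 7 0]
t=8: x=[81.9800 80.0200 80.0200 81.2300 7.6800 0.0700] k=[82 79 77 78 7 0]
t=9: x=[81.9700 79.0100 77.0300 77.2800 7.6400 0.0700] k=[82 82 81 79 11 0]
t=10: x=[82.0000 81.9900 80.9900 78.3400 11.5700 0.1100] k=[82 80 77 78 14 0]
t=11: x=[81.9800 79.9900 77.0400 77.3500 14.5000 0.1400] k=[81 78 73 76 20 0]
t=12: x=[80.9700 77.9800 73.0800 75.4100 20.3600 0.2000] k=[79 81 78 75 22 4]
t=13: x=[79.0200 80.9500 78.0000 74.5000 22.3500 4.1800] k=[82 82 79 80 17 0]
t=14: x=[82.0000 81.9700 79.0400 79.3600 17.4600 0.1700] k=[82 81 81 74 22 3]
t=15: x=[81.9900 81.0100 80.9300 73.5500 22.3300 3.1900] k=[82 77 81 71 23 2]
t=16: x=[81.9500 77.0900 80.8600 70.6200 23.2700 2.2100] k=[81 78 82 74 26 2]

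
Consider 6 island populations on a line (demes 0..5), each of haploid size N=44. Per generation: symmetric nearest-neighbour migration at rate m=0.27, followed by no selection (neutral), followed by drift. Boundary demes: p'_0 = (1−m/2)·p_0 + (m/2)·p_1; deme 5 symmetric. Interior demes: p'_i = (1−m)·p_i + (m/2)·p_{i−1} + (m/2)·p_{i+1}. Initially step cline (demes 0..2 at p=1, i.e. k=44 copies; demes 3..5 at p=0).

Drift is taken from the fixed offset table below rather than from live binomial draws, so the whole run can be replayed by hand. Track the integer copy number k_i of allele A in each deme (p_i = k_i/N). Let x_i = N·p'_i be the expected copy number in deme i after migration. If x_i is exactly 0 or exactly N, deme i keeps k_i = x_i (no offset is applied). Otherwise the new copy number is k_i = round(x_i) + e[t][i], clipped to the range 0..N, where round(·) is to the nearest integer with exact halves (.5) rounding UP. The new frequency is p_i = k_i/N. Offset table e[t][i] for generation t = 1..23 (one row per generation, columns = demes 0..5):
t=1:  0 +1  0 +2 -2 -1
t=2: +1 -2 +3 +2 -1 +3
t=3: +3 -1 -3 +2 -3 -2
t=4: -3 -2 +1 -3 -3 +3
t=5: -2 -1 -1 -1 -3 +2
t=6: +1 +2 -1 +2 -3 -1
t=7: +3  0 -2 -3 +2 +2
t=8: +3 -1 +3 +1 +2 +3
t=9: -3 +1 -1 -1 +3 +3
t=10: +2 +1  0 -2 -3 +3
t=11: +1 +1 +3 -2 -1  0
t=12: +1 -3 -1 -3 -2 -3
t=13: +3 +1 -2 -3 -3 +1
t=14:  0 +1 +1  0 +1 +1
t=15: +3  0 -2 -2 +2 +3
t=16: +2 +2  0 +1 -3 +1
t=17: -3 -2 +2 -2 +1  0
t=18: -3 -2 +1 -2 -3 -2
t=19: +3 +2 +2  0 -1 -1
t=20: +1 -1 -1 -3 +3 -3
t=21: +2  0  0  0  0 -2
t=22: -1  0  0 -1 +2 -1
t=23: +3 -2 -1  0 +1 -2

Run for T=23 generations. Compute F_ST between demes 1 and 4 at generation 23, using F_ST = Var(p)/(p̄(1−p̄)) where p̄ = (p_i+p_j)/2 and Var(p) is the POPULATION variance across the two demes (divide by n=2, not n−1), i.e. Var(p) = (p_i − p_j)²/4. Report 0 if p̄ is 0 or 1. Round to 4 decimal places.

t=0: k=[44 44 44 0 0 0]
t=1: x=[44.0000 44.0000 38.0600 5.9400 0.0000 0.0000] k=[44 44 38 8 0 0]
t=2: x=[44.0000 43.1900 34.7600 10.9700 1.0800 0.0000] k=[44 41 38 13 0 0]
t=3: x=[43.5950 41.0000 35.0300 14.6200 1.7550 0.0000] k=[44 40 32 17 0 0]
t=4: x=[43.4600 39.4600 31.0550 16.7300 2.2950 0.0000] k=[40 37 32 14 0 0]
t=5: x=[39.5950 36.7300 30.2450 14.5400 1.8900 0.0000] k=[38 36 29 14 0 0]
t=6: x=[37.7300 35.3250 27.9200 14.1350 1.8900 0.0000] k=[39 37 27 16 0 0]
t=7: x=[38.7300 35.9200 26.8650 15.3250 2.1600 0.0000] k=[42 36 25 12 4 0]
t=8: x=[41.1900 35.3250 24.7300 12.6750 4.5400 0.5400] k=[44 34 28 14 7 4]
t=9: x=[42.6500 34.5400 26.9200 14.9450 7.5400 4.4050] k=[40 36 26 14 11 7]
t=10: x=[39.4600 35.1900 25.7300 15.2150 10.8650 7.5400] k=[41 36 26 13 8 11]
t=11: x=[40.3250 35.3250 25.5950 14.0800 9.0800 10.5950] k=[41 36 29 12 8 11]
t=12: x=[40.3250 35.7300 27.6500 13.7550 8.9450 10.5950] k=[41 33 27 11 7 8]
t=13: x=[39.9200 33.2700 25.6500 12.6200 7.6750 7.8650] k=[43 34 24 10 5 9]
t=14: x=[41.7850 33.8650 23.4600 11.2150 6.2150 8.4600] k=[42 35 24 11 7 9]
t=15: x=[41.0550 34.4600 23.7300 12.2150 7.8100 8.7300] k=[44 34 22 10 10 12]
t=16: x=[42.6500 33.7300 22.0000 11.6200 10.2700 11.7300] k=[44 36 22 13 7 13]
t=17: x=[42.9200 35.1900 22.6750 13.4050 8.6200 12.1900] k=[40 33 25 11 10 12]
t=18: x=[39.0550 32.8650 24.1900 12.7550 10.4050 11.7300] k=[36 31 25 11 7 10]
t=19: x=[35.3250 30.8650 23.9200 12.3500 7.9450 9.5950] k=[38 33 26 12 7 9]
t=20: x=[37.3250 32.7300 25.0550 13.2150 7.9450 8.7300] k=[38 32 24 10 11 6]
t=21: x=[37.1900 31.7300 23.1900 12.0250 10.1900 6.6750] k=[39 32 23 12 10 5]
t=22: x=[38.0550 31.7300 22.7300 13.2150 9.5950 5.6750] k=[37 32 23 12 12 5]
t=23: x=[36.3250 31.4600 22.7300 13.4850 11.0550 5.9450] k=[39 29 22 13 12 4]

0.1500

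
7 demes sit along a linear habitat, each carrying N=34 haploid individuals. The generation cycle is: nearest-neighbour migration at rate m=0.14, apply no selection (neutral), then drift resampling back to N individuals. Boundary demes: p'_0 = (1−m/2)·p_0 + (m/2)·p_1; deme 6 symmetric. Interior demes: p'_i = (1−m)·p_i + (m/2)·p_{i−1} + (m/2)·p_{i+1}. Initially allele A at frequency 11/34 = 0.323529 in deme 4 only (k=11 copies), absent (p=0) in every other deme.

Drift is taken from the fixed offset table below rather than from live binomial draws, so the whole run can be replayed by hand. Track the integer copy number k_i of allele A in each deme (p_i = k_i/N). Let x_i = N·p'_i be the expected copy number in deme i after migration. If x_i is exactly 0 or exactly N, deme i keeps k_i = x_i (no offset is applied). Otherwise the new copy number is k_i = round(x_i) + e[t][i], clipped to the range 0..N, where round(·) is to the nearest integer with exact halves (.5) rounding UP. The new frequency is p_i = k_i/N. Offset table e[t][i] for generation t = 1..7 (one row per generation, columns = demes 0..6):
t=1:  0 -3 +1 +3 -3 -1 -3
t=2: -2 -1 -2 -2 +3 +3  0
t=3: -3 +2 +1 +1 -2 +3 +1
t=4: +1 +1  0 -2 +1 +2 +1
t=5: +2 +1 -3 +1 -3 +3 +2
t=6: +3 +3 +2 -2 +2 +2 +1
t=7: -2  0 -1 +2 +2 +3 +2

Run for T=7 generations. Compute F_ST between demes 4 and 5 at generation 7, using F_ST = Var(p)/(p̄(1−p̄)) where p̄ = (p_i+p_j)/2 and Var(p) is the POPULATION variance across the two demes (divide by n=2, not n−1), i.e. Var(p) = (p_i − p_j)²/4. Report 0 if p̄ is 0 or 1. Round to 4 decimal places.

t=0: k=[0 0 0 0 11 0 0]
t=1: x=[0.0000 0.0000 0.0000 0.7700 9.4600 0.7700 0.0000] k=[0 0 0 4 6 0 0]
t=2: x=[0.0000 0.0000 0.2800 3.8600 5.4400 0.4200 0.0000] k=[0 0 0 2 8 3 0]
t=3: x=[0.0000 0.0000 0.1400 2.2800 7.2300 3.1400 0.2100] k=[0 0 1 3 5 6 1]
t=4: x=[0.0000 0.0700 1.0700 3.0000 4.9300 5.5800 1.3500] k=[0 1 1 1 6 8 2]
t=5: x=[0.0700 0.9300 1.0000 1.3500 5.7900 7.4400 2.4200] k=[2 2 0 2 3 10 4]
t=6: x=[2.0000 1.8600 0.2800 1.9300 3.4200 9.0900 4.4200] k=[5 5 2 0 5 11 5]
t=7: x=[5.0000 4.7900 2.0700 0.4900 5.0700 10.1600 5.4200] k=[3 5 1 2 7 13 7]

0.0375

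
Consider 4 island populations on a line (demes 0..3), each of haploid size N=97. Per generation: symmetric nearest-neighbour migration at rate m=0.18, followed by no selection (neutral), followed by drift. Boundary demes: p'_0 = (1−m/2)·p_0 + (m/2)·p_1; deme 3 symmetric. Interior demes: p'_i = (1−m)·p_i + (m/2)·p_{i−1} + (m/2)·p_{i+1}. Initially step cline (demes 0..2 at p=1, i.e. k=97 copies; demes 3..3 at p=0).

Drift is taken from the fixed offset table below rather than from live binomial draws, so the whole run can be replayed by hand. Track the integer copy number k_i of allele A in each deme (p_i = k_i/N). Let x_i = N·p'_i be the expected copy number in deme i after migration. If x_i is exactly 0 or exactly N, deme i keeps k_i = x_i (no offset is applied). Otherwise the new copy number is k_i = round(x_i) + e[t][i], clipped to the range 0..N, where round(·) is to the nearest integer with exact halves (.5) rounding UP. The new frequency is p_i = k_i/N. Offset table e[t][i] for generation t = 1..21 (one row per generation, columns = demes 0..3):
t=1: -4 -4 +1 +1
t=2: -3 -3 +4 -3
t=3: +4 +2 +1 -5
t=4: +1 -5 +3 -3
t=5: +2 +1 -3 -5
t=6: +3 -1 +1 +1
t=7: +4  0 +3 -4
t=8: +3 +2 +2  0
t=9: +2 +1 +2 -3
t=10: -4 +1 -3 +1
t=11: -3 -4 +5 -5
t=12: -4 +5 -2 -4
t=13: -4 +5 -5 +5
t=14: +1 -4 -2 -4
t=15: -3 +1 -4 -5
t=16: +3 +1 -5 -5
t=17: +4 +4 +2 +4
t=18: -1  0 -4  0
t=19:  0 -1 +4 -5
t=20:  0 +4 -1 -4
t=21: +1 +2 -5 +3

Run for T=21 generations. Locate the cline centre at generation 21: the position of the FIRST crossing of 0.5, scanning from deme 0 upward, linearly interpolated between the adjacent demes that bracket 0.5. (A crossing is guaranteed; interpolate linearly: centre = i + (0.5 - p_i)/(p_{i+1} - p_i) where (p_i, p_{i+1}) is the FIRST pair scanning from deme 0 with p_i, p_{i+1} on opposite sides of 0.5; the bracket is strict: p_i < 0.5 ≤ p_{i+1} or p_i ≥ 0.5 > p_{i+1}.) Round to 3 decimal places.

2.125

t=0: k=[97 97 97 0]
t=1: x=[97.0000 97.0000 88.2700 8.7300] k=[97 97 89 10]
t=2: x=[97.0000 96.2800 82.6100 17.1100] k=[97 93 87 14]
t=3: x=[96.6400 92.8200 80.9700 20.5700] k=[97 95 82 16]
t=4: x=[96.8200 94.0100 77.2300 21.9400] k=[97 89 80 19]
t=5: x=[96.2800 88.9100 75.3200 24.4900] k=[97 90 72 19]
t=6: x=[96.3700 89.0100 68.8500 23.7700] k=[97 88 70 25]
t=7: x=[96.1900 87.1900 67.5700 29.0500] k=[97 87 71 25]
t=8: x=[96.1000 86.4600 68.3000 29.1400] k=[97 88 70 29]
t=9: x=[96.1900 87.1900 67.9300 32.6900] k=[97 88 70 30]
t=10: x=[96.1900 87.1900 68.0200 33.6000] k=[92 88 65 35]
t=11: x=[91.6400 86.2900 64.3700 37.7000] k=[89 82 69 33]
t=12: x=[88.3700 81.4600 66.9300 36.2400] k=[84 86 65 32]
t=13: x=[84.1800 83.9300 63.9200 34.9700] k=[80 89 59 40]
t=14: x=[80.8100 85.4900 59.9900 41.7100] k=[82 81 58 38]
t=15: x=[81.9100 79.0200 58.2700 39.8000] k=[79 80 54 35]
t=16: x=[79.0900 77.5700 54.6300 36.7100] k=[82 79 50 32]
t=17: x=[81.7300 76.6600 50.9900 33.6200] k=[86 81 53 38]
t=18: x=[85.5500 78.9300 54.1700 39.3500] k=[85 79 50 39]
t=19: x=[84.4600 76.9300 51.6200 39.9900] k=[84 76 56 35]
t=20: x=[83.2800 74.9200 55.9100 36.8900] k=[83 79 55 33]
t=21: x=[82.6400 77.2000 55.1800 34.9800] k=[84 79 50 38]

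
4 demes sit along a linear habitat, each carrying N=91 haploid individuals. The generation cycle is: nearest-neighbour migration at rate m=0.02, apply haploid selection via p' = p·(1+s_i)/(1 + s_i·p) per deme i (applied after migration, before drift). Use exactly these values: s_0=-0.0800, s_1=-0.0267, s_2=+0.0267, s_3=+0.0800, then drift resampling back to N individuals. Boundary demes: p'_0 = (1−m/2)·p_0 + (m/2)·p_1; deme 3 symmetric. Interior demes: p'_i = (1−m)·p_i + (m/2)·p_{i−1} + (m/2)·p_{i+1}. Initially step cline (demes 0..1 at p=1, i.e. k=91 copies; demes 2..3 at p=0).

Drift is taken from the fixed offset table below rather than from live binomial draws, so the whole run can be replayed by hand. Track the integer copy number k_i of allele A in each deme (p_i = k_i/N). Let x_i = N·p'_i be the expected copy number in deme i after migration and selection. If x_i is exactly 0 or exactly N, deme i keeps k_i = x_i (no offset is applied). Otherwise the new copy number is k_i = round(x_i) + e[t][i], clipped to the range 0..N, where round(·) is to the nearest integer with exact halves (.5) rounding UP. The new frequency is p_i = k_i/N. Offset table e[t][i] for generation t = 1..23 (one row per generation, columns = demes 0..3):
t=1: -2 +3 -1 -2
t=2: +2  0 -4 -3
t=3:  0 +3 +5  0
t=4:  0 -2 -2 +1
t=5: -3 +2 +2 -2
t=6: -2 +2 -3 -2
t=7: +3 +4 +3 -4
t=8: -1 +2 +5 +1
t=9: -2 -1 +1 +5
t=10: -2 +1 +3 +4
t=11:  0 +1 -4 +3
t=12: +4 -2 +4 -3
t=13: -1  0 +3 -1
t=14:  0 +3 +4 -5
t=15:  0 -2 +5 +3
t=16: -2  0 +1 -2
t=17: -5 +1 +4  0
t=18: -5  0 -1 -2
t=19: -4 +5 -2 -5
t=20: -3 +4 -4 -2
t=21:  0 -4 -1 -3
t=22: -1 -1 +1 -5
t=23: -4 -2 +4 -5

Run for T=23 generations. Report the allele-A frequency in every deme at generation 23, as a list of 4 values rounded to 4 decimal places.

[0.5824, 0.8681, 0.5385, 0.0000]

t=0: k=[91 91 0 0]
t=1: x=[91.0000 90.0653 0.9340 0.0000] k=[91 91 0 0]
t=2: x=[91.0000 90.0653 0.9340 0.0000] k=[91 90 0 0]
t=3: x=[90.9891 89.0593 0.9238 0.0000] k=[91 91 6 0]
t=4: x=[91.0000 90.1269 6.9574 0.0648] k=[91 88 5 1]
t=5: x=[90.9674 87.1002 5.9345 1.1222] k=[88 89 8 0]
t=6: x=[87.7593 88.1051 8.9402 0.0864] k=[86 90 6 0]
t=7: x=[85.6341 89.0695 6.9472 0.0648] k=[89 91 10 0]
t=8: x=[88.8519 90.1474 10.9615 0.1080] k=[88 91 16 1]
t=9: x=[87.7809 90.1988 16.9606 1.2407] k=[86 89 18 6]
t=10: x=[85.6234 88.1872 18.9828 6.5742] k=[84 89 22 11]
t=11: x=[83.4955 88.2077 23.0100 11.8827] k=[83 89 19 15]
t=12: x=[82.4346 88.1666 20.0692 16.0312] k=[86 86 24 13]
t=13: x=[85.5911 85.2356 24.9847 13.9975] k=[85 85 28 13]
t=14: x=[84.5154 84.2631 28.9375 14.0397] k=[85 87 33 9]
t=15: x=[84.5369 86.3213 33.8583 9.8988] k=[85 84 39 13]
t=16: x=[84.5047 83.3730 39.7790 14.1558] k=[83 83 41 12]
t=17: x=[82.3703 82.3709 41.7246 13.1313] k=[77 83 46 13]
t=18: x=[76.0470 82.3607 46.6392 14.2296] k=[71 82 46 12]
t=19: x=[69.7837 81.2979 46.6193 13.1842] k=[66 86 45 8]
t=20: x=[64.6675 85.2458 45.6394 8.9736] k=[62 89 42 7]
t=21: x=[60.6062 88.1872 42.7167 7.8870] k=[61 84 42 5]
t=22: x=[59.5364 83.1582 42.6466 5.7723] k=[59 82 44 1]
t=23: x=[57.4849 81.1549 44.5490 1.5425] k=[53 79 49 0]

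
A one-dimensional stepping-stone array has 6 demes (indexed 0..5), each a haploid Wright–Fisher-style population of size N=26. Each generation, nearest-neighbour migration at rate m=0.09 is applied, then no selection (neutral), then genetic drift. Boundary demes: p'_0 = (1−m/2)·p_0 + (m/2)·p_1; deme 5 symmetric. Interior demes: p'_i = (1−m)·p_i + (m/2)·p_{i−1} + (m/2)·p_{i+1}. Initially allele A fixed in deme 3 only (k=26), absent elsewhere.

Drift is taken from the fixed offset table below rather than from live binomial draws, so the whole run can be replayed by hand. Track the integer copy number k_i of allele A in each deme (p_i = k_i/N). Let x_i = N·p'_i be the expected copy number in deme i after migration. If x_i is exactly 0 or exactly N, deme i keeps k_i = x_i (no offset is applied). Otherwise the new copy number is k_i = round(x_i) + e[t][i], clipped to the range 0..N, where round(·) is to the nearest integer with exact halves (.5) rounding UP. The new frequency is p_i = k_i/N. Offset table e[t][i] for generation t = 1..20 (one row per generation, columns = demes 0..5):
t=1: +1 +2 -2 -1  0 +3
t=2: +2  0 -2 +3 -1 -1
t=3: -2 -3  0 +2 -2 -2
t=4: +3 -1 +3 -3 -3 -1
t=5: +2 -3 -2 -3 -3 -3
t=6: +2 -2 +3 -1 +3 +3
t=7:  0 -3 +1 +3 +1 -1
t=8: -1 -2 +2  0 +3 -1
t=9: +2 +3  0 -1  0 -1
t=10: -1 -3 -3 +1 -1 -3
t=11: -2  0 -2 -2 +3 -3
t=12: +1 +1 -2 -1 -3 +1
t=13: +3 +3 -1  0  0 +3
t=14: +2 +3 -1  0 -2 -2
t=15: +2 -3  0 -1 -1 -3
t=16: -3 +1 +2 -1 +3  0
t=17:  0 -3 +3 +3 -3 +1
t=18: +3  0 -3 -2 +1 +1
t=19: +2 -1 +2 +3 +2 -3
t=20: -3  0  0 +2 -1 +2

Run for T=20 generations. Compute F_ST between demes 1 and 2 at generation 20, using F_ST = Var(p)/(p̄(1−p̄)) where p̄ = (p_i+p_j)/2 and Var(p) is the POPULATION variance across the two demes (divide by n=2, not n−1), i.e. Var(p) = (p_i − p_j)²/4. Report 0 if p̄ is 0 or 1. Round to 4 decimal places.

t=0: k=[0 0 0 26 0 0]
t=1: x=[0.0000 0.0000 1.1700 23.6600 1.1700 0.0000] k=[0 0 0 23 1 0]
t=2: x=[0.0000 0.0000 1.0350 20.9750 1.9450 0.0450] k=[0 0 0 24 1 0]
t=3: x=[0.0000 0.0000 1.0800 21.8850 1.9900 0.0450] k=[0 0 1 24 0 0]
t=4: x=[0.0000 0.0450 1.9900 21.8850 1.0800 0.0000] k=[0 0 5 19 0 0]
t=5: x=[0.0000 0.2250 5.4050 17.5150 0.8550 0.0000] k=[0 0 3 15 0 0]
t=6: x=[0.0000 0.1350 3.4050 13.7850 0.6750 0.0000] k=[0 0 6 13 4 0]
t=7: x=[0.0000 0.2700 6.0450 12.2800 4.2250 0.1800] k=[0 0 7 15 5 0]
t=8: x=[0.0000 0.3150 7.0450 14.1900 5.2250 0.2250] k=[0 0 9 14 8 0]
t=9: x=[0.0000 0.4050 8.8200 13.5050 7.9100 0.3600] k=[0 3 9 13 8 0]
t=10: x=[0.1350 3.1350 8.9100 12.5950 7.8650 0.3600] k=[0 0 6 14 7 0]
t=11: x=[0.0000 0.2700 6.0900 13.3250 7.0000 0.3150] k=[0 0 4 11 10 0]
t=12: x=[0.0000 0.1800 4.1350 10.6400 9.5950 0.4500] k=[0 1 2 10 7 1]
t=13: x=[0.0450 1.0000 2.3150 9.5050 6.8650 1.2700] k=[3 4 1 10 7 4]
t=14: x=[3.0450 3.8200 1.5400 9.4600 7.0000 4.1350] k=[5 7 1 9 5 2]
t=15: x=[5.0900 6.6400 1.6300 8.4600 5.0450 2.1350] k=[7 4 2 7 4 0]
t=16: x=[6.8650 4.0450 2.3150 6.6400 3.9550 0.1800] k=[4 5 4 6 7 0]
t=17: x=[4.0450 4.9100 4.1350 5.9550 6.6400 0.3150] k=[4 2 7 9 4 1]
t=18: x=[3.9100 2.3150 6.8650 8.6850 4.0900 1.1350] k=[7 2 4 7 5 2]
t=19: x=[6.7750 2.3150 4.0450 6.7750 4.9550 2.1350] k=[9 1 6 10 7 0]
t=20: x=[8.6400 1.5850 5.9550 9.6850 6.8200 0.3150] k=[6 2 6 12 6 2]

0.0455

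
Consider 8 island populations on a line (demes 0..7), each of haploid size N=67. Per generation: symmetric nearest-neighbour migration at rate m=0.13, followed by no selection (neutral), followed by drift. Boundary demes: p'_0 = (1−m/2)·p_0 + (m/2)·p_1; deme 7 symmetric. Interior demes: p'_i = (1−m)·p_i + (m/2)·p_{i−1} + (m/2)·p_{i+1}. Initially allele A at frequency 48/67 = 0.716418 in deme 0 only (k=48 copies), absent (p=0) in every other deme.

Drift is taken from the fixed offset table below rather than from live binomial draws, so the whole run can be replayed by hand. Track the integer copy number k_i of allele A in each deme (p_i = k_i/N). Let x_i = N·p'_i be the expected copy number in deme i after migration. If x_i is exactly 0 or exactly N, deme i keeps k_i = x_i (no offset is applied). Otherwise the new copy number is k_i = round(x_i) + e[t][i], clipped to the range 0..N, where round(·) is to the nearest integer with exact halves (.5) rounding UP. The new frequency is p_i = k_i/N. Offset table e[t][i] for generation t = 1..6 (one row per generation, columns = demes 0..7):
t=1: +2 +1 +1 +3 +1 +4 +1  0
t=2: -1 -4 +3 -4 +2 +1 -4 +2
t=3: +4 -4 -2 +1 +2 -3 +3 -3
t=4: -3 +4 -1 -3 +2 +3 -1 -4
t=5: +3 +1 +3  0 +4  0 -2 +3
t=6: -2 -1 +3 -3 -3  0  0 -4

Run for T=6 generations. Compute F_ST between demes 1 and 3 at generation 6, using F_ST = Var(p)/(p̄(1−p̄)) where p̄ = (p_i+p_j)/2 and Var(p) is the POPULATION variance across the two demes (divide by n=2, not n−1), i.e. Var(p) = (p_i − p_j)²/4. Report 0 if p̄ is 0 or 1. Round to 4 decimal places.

t=0: k=[48 0 0 0 0 0 0 0]
t=1: x=[44.8800 3.1200 0.0000 0.0000 0.0000 0.0000 0.0000 0.0000] k=[47 4 0 0 0 0 0 0]
t=2: x=[44.2050 6.5350 0.2600 0.0000 0.0000 0.0000 0.0000 0.0000] k=[43 3 3 0 0 0 0 0]
t=3: x=[40.4000 5.6000 2.8050 0.1950 0.0000 0.0000 0.0000 0.0000] k=[44 2 1 1 0 0 0 0]
t=4: x=[41.2700 4.6650 1.0650 0.9350 0.0650 0.0000 0.0000 0.0000] k=[38 9 0 0 2 0 0 0]
t=5: x=[36.1150 10.3000 0.5850 0.1300 1.7400 0.1300 0.0000 0.0000] k=[39 11 4 0 6 0 0 0]
t=6: x=[37.1800 12.3650 4.1950 0.6500 5.2200 0.3900 0.0000 0.0000] k=[35 11 7 0 2 0 0 0]

0.0894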